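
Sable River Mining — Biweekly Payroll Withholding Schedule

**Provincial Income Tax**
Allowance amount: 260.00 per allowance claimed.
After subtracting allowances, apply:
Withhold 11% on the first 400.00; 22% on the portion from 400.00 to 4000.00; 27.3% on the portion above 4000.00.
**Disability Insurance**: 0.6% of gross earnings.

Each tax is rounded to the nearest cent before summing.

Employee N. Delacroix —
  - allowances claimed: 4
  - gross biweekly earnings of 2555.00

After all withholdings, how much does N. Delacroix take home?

2250.37

Provincial Income Tax: taxable = 2555.00 − 4×260.00 = 1515.00
  44.00 + 22% × (1515.00 − 400.00) = 44.00 + 22% × 1115.00 = 289.30
Disability Insurance: 0.6% × 2555.00 = 15.33
Total withheld: 289.30 + 15.33 = 304.63
Net pay: 2555.00 − 304.63 = 2250.37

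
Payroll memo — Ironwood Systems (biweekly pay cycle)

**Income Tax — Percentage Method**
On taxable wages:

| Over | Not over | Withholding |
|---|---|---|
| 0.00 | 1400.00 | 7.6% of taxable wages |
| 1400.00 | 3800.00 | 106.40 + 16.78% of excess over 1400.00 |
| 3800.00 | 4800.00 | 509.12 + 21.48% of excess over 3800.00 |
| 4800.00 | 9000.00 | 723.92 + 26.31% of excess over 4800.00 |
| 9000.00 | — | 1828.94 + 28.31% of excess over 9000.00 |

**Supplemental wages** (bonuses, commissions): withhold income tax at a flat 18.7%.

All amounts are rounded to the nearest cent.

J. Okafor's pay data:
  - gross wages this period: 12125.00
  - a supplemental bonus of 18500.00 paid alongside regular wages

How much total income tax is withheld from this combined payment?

Income Tax: taxable = 12125.00
  1828.94 + 28.31% × (12125.00 − 9000.00) = 1828.94 + 28.31% × 3125.00 = 2713.63
Supplemental (18.7% flat on bonus): 18.7% × 18500.00 = 3459.50
Total income tax: 2713.63 + 3459.50 = 6173.13

6173.13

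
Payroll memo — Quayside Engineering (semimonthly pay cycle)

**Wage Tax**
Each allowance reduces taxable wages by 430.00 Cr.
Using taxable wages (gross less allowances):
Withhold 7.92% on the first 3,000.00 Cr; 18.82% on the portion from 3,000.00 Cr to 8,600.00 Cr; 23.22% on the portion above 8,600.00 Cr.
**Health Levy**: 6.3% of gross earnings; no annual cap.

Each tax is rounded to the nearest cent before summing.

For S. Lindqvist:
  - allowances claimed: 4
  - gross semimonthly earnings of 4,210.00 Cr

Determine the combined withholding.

Wage Tax: taxable = 4,210.00 Cr − 4×430.00 Cr = 2,490.00 Cr
  7.92% × 2,490.00 Cr = 197.21 Cr
Health Levy: 6.3% × 4,210.00 Cr = 265.23 Cr
Total: 197.21 Cr + 265.23 Cr = 462.44 Cr

462.44 Cr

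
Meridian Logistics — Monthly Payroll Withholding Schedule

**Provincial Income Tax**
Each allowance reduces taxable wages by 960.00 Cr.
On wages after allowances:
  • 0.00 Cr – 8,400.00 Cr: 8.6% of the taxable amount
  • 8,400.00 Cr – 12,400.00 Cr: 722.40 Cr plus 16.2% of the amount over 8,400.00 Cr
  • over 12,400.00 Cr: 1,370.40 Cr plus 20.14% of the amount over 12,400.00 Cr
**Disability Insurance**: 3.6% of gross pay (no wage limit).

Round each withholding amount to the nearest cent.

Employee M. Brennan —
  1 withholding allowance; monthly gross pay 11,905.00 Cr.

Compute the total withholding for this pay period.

Provincial Income Tax: taxable = 11,905.00 Cr − 1×960.00 Cr = 10,945.00 Cr
  722.40 Cr + 16.2% × (10,945.00 Cr − 8,400.00 Cr) = 722.40 Cr + 16.2% × 2,545.00 Cr = 1,134.69 Cr
Disability Insurance: 3.6% × 11,905.00 Cr = 428.58 Cr
Total: 1,134.69 Cr + 428.58 Cr = 1,563.27 Cr

1,563.27 Cr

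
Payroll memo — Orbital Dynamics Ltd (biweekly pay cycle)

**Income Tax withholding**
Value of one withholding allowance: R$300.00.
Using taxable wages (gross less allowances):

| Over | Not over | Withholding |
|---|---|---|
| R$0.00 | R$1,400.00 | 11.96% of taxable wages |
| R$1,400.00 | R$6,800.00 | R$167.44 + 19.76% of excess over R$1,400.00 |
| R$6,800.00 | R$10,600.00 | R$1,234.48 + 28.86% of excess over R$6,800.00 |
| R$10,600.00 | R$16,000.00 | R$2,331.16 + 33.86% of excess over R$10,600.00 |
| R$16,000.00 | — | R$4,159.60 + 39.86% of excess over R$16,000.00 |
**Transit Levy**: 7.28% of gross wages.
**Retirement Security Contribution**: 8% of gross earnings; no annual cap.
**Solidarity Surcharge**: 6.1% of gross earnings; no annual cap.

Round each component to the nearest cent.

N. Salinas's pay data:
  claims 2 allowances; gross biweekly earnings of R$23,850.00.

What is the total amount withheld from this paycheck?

R$12,148.58

Income Tax: taxable = R$23,850.00 − 2×R$300.00 = R$23,250.00
  R$4,159.60 + 39.86% × (R$23,250.00 − R$16,000.00) = R$4,159.60 + 39.86% × R$7,250.00 = R$7,049.45
Transit Levy: 7.28% × R$23,850.00 = R$1,736.28
Retirement Security Contribution: 8% × R$23,850.00 = R$1,908.00
Solidarity Surcharge: 6.1% × R$23,850.00 = R$1,454.85
Total: R$7,049.45 + R$1,736.28 + R$1,908.00 + R$1,454.85 = R$12,148.58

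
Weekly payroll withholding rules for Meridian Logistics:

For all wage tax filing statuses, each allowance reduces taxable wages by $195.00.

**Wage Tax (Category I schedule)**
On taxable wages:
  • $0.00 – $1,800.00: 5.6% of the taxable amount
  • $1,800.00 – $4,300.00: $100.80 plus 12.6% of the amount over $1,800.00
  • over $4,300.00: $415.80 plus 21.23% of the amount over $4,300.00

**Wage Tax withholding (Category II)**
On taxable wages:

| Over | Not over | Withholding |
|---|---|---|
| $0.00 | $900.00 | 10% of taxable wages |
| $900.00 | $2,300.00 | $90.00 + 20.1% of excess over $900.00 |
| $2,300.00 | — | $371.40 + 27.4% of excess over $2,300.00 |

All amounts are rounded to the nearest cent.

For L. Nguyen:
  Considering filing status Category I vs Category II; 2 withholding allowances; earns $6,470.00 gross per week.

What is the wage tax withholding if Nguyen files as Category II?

Wage Tax (Category II): taxable = $6,470.00 − 2×$195.00 = $6,080.00
  $371.40 + 27.4% × ($6,080.00 − $2,300.00) = $371.40 + 27.4% × $3,780.00 = $1,407.12

$1,407.12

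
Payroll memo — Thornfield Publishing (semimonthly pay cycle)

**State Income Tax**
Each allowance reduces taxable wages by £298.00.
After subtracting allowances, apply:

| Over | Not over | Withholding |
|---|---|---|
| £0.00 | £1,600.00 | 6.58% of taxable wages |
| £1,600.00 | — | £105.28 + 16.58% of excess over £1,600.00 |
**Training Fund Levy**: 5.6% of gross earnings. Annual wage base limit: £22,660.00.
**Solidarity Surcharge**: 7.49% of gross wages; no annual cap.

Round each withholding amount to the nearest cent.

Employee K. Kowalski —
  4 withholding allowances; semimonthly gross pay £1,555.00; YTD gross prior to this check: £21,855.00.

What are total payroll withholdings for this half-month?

State Income Tax: taxable = £1,555.00 − 4×£298.00 = £363.00
  6.58% × £363.00 = £23.89
Training Fund Levy: cap £22,660.00 − YTD £21,855.00 = £805.00 subject; 5.6% × £805.00 = £45.08
Solidarity Surcharge: 7.49% × £1,555.00 = £116.47
Total: £23.89 + £45.08 + £116.47 = £185.44

£185.44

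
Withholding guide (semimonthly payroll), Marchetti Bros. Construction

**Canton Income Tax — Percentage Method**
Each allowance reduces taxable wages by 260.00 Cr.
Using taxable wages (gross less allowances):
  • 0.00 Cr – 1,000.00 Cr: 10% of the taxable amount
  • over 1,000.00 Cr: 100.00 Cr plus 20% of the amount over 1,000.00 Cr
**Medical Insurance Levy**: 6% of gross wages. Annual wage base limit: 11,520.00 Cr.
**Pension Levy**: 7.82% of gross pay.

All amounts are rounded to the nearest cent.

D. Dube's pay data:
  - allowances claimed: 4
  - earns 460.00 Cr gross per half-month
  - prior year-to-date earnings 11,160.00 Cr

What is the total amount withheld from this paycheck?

Canton Income Tax: taxable = 460.00 Cr − 4×260.00 Cr = -580.00 Cr
  Taxable ≤ 0 → 0.00 Cr
Medical Insurance Levy: cap 11,520.00 Cr − YTD 11,160.00 Cr = 360.00 Cr subject; 6% × 360.00 Cr = 21.60 Cr
Pension Levy: 7.82% × 460.00 Cr = 35.97 Cr
Total: 0.00 Cr + 21.60 Cr + 35.97 Cr = 57.57 Cr

57.57 Cr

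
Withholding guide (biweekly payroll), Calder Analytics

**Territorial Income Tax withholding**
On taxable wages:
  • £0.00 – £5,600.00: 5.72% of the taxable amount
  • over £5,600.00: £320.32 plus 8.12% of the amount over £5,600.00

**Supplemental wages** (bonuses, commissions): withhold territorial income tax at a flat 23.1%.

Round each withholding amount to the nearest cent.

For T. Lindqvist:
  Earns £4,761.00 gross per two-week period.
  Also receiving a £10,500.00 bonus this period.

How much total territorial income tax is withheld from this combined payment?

Territorial Income Tax: taxable = £4,761.00
  5.72% × £4,761.00 = £272.33
Supplemental (23.1% flat on bonus): 23.1% × £10,500.00 = £2,425.50
Total territorial income tax: £272.33 + £2,425.50 = £2,697.83

£2,697.83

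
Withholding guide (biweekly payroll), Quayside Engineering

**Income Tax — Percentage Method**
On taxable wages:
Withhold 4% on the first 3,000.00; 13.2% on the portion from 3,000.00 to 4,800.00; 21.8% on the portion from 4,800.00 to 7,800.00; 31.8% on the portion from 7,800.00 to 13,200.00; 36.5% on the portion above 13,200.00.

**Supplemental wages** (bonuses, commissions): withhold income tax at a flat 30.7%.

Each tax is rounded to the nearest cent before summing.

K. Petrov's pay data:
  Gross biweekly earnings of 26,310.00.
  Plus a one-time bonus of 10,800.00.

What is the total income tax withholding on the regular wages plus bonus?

Income Tax: taxable = 26,310.00
  2,728.80 + 36.5% × (26,310.00 − 13,200.00) = 2,728.80 + 36.5% × 13,110.00 = 7,513.95
Supplemental (30.7% flat on bonus): 30.7% × 10,800.00 = 3,315.60
Total income tax: 7,513.95 + 3,315.60 = 10,829.55

10,829.55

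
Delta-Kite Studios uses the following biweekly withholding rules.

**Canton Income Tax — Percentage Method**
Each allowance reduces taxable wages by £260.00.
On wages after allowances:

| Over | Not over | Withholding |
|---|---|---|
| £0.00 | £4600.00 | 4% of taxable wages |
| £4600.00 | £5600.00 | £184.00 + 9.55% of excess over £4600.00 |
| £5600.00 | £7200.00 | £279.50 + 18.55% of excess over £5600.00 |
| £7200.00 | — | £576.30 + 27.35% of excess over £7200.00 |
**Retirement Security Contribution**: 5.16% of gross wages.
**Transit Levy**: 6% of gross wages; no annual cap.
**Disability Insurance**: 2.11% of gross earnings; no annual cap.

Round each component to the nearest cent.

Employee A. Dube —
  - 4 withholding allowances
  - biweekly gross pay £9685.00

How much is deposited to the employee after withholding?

Canton Income Tax: taxable = £9685.00 − 4×£260.00 = £8645.00
  £576.30 + 27.35% × (£8645.00 − £7200.00) = £576.30 + 27.35% × £1445.00 = £971.51
Retirement Security Contribution: 5.16% × £9685.00 = £499.75
Transit Levy: 6% × £9685.00 = £581.10
Disability Insurance: 2.11% × £9685.00 = £204.35
Total withheld: £971.51 + £499.75 + £581.10 + £204.35 = £2256.71
Net pay: £9685.00 − £2256.71 = £7428.29

£7428.29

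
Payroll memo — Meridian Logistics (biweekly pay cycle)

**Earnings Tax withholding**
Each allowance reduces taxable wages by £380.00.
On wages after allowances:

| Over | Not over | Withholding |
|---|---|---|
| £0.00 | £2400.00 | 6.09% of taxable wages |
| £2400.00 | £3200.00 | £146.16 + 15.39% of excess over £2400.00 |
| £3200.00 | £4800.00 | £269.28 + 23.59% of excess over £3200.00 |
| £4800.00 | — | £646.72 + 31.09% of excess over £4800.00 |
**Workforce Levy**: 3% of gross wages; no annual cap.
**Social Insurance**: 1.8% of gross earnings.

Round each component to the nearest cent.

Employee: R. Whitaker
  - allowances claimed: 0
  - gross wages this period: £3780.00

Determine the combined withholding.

£587.54

Earnings Tax: taxable = £3780.00
  £269.28 + 23.59% × (£3780.00 − £3200.00) = £269.28 + 23.59% × £580.00 = £406.10
Workforce Levy: 3% × £3780.00 = £113.40
Social Insurance: 1.8% × £3780.00 = £68.04
Total: £406.10 + £113.40 + £68.04 = £587.54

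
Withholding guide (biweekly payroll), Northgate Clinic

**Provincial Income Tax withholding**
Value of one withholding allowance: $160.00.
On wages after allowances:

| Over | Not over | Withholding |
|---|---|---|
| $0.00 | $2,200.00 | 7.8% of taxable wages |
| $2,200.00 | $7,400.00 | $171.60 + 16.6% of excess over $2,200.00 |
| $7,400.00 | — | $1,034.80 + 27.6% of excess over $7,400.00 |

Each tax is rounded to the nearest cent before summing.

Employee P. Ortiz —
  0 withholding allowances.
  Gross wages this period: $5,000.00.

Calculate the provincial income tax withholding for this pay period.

$636.40

Provincial Income Tax: taxable = $5,000.00
  $171.60 + 16.6% × ($5,000.00 − $2,200.00) = $171.60 + 16.6% × $2,800.00 = $636.40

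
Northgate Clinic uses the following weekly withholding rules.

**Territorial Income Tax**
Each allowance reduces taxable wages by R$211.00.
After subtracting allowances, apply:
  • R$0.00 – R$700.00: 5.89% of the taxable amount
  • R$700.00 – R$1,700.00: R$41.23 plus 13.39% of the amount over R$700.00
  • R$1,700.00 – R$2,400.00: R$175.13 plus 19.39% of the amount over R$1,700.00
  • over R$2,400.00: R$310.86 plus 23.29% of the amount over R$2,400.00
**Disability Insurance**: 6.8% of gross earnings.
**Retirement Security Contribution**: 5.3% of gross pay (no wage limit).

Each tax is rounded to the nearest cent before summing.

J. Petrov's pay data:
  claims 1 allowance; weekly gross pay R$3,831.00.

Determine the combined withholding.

Territorial Income Tax: taxable = R$3,831.00 − 1×R$211.00 = R$3,620.00
  R$310.86 + 23.29% × (R$3,620.00 − R$2,400.00) = R$310.86 + 23.29% × R$1,220.00 = R$595.00
Disability Insurance: 6.8% × R$3,831.00 = R$260.51
Retirement Security Contribution: 5.3% × R$3,831.00 = R$203.04
Total: R$595.00 + R$260.51 + R$203.04 = R$1,058.55

R$1,058.55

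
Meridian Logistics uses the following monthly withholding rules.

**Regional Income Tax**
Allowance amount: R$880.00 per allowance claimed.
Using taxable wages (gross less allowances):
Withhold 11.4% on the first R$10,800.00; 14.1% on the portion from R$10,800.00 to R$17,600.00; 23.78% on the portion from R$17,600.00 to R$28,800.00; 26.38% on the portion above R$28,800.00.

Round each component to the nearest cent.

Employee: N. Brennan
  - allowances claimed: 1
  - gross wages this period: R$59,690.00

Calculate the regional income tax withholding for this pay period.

Regional Income Tax: taxable = R$59,690.00 − 1×R$880.00 = R$58,810.00
  R$4,853.36 + 26.38% × (R$58,810.00 − R$28,800.00) = R$4,853.36 + 26.38% × R$30,010.00 = R$12,770.00

R$12,770.00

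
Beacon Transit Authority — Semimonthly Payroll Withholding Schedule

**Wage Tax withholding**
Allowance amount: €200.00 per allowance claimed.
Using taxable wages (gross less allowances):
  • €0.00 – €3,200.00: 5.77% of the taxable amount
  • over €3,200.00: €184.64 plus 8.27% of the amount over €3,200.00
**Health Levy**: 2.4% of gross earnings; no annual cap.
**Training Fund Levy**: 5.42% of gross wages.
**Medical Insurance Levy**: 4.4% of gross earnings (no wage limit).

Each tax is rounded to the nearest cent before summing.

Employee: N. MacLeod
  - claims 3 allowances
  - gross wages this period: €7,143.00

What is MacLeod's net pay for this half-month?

€5,809.02

Wage Tax: taxable = €7,143.00 − 3×€200.00 = €6,543.00
  €184.64 + 8.27% × (€6,543.00 − €3,200.00) = €184.64 + 8.27% × €3,343.00 = €461.11
Health Levy: 2.4% × €7,143.00 = €171.43
Training Fund Levy: 5.42% × €7,143.00 = €387.15
Medical Insurance Levy: 4.4% × €7,143.00 = €314.29
Total withheld: €461.11 + €171.43 + €387.15 + €314.29 = €1,333.98
Net pay: €7,143.00 − €1,333.98 = €5,809.02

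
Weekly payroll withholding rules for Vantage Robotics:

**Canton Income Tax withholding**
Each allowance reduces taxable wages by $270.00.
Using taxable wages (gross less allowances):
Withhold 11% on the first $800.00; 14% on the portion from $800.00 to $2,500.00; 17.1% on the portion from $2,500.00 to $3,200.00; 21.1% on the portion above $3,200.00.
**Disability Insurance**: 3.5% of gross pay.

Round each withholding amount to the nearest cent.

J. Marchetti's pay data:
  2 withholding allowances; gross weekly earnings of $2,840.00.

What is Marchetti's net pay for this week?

$2,442.60

Canton Income Tax: taxable = $2,840.00 − 2×$270.00 = $2,300.00
  $88.00 + 14% × ($2,300.00 − $800.00) = $88.00 + 14% × $1,500.00 = $298.00
Disability Insurance: 3.5% × $2,840.00 = $99.40
Total withheld: $298.00 + $99.40 = $397.40
Net pay: $2,840.00 − $397.40 = $2,442.60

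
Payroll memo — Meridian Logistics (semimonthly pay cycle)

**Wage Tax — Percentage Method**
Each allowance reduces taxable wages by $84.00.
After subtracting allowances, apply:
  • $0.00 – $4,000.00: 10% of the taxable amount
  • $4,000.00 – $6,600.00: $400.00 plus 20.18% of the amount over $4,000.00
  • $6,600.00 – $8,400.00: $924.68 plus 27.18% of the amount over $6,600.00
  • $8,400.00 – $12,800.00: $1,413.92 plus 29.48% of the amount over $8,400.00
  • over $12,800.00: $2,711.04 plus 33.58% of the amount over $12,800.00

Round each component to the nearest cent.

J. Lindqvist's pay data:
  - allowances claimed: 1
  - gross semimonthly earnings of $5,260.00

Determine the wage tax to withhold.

Wage Tax: taxable = $5,260.00 − 1×$84.00 = $5,176.00
  $400.00 + 20.18% × ($5,176.00 − $4,000.00) = $400.00 + 20.18% × $1,176.00 = $637.32

$637.32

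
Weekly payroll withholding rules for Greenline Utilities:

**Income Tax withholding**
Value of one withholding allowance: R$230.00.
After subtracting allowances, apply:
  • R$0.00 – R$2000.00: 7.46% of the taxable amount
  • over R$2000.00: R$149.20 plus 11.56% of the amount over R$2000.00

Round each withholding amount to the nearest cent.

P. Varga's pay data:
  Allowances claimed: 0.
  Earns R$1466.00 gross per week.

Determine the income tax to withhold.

Income Tax: taxable = R$1466.00
  7.46% × R$1466.00 = R$109.36

R$109.36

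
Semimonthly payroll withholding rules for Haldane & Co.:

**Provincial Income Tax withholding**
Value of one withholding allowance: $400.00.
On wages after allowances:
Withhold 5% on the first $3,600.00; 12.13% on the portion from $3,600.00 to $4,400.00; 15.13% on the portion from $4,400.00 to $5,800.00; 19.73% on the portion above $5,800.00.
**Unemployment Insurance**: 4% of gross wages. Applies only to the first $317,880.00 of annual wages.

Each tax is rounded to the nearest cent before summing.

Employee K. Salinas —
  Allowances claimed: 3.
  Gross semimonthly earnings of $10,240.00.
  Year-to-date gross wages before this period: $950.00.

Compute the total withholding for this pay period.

Provincial Income Tax: taxable = $10,240.00 − 3×$400.00 = $9,040.00
  $488.86 + 19.73% × ($9,040.00 − $5,800.00) = $488.86 + 19.73% × $3,240.00 = $1,128.11
Unemployment Insurance: 4% × $10,240.00 = $409.60
Total: $1,128.11 + $409.60 = $1,537.71

$1,537.71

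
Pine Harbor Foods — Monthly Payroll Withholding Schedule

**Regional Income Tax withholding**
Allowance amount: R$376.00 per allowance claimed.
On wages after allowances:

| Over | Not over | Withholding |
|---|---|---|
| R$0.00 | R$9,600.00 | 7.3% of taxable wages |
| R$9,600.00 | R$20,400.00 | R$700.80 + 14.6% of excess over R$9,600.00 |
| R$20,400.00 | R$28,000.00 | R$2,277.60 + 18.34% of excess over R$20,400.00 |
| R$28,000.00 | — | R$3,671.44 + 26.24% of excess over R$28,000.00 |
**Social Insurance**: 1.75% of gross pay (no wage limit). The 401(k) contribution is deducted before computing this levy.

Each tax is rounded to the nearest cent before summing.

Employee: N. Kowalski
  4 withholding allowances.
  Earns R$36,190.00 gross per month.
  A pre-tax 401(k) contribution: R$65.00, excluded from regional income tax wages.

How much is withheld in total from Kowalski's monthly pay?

R$6,040.98

Regional Income Tax: taxable = R$36,190.00 − R$65.00 − 4×R$376.00 = R$34,621.00
  R$3,671.44 + 26.24% × (R$34,621.00 − R$28,000.00) = R$3,671.44 + 26.24% × R$6,621.00 = R$5,408.79
Social Insurance: 1.75% × R$36,125.00 = R$632.19
Total: R$5,408.79 + R$632.19 = R$6,040.98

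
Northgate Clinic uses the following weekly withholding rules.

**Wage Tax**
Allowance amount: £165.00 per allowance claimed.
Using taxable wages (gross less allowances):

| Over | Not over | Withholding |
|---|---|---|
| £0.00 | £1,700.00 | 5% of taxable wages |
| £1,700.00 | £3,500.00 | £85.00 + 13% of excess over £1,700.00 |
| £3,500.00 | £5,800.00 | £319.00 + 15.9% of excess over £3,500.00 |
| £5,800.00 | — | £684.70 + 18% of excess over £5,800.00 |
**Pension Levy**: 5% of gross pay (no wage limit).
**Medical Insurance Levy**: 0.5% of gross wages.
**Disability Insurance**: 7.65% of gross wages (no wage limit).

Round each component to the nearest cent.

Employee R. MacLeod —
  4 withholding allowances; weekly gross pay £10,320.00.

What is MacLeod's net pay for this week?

£7,583.42

Wage Tax: taxable = £10,320.00 − 4×£165.00 = £9,660.00
  £684.70 + 18% × (£9,660.00 − £5,800.00) = £684.70 + 18% × £3,860.00 = £1,379.50
Pension Levy: 5% × £10,320.00 = £516.00
Medical Insurance Levy: 0.5% × £10,320.00 = £51.60
Disability Insurance: 7.65% × £10,320.00 = £789.48
Total withheld: £1,379.50 + £516.00 + £51.60 + £789.48 = £2,736.58
Net pay: £10,320.00 − £2,736.58 = £7,583.42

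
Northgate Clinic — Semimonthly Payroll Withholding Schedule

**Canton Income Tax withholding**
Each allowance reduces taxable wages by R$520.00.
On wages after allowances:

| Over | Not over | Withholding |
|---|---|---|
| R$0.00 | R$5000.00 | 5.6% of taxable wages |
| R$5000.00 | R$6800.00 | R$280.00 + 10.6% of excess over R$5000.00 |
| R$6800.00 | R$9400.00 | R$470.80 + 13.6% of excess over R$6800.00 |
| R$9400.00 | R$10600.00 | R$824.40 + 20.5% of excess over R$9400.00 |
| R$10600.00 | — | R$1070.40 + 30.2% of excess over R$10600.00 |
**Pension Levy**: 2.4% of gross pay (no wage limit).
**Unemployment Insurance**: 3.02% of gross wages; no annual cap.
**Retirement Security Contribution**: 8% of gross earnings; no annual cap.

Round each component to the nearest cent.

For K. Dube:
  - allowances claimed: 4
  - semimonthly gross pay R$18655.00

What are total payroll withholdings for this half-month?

Canton Income Tax: taxable = R$18655.00 − 4×R$520.00 = R$16575.00
  R$1070.40 + 30.2% × (R$16575.00 − R$10600.00) = R$1070.40 + 30.2% × R$5975.00 = R$2874.85
Pension Levy: 2.4% × R$18655.00 = R$447.72
Unemployment Insurance: 3.02% × R$18655.00 = R$563.38
Retirement Security Contribution: 8% × R$18655.00 = R$1492.40
Total: R$2874.85 + R$447.72 + R$563.38 + R$1492.40 = R$5378.35

R$5378.35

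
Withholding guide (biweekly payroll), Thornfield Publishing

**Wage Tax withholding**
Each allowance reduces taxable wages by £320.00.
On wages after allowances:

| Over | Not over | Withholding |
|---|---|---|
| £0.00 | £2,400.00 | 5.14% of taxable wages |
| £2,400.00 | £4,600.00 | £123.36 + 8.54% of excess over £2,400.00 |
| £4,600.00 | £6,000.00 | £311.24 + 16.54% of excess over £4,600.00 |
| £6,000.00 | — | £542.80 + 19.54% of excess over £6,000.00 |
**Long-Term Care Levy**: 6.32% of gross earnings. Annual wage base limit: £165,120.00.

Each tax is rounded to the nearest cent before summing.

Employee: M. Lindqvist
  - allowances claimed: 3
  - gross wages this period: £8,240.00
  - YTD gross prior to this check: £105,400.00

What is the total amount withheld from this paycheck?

£1,313.68

Wage Tax: taxable = £8,240.00 − 3×£320.00 = £7,280.00
  £542.80 + 19.54% × (£7,280.00 − £6,000.00) = £542.80 + 19.54% × £1,280.00 = £792.91
Long-Term Care Levy: 6.32% × £8,240.00 = £520.77
Total: £792.91 + £520.77 = £1,313.68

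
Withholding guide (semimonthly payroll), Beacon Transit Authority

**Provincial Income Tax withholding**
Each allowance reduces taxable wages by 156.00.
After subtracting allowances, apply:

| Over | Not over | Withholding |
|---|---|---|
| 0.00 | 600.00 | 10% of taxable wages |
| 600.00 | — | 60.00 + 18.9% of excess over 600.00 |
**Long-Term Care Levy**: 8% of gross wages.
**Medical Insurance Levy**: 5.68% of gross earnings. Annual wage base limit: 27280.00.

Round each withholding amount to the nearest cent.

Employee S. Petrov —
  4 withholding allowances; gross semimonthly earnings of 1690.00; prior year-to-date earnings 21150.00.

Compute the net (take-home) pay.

Provincial Income Tax: taxable = 1690.00 − 4×156.00 = 1066.00
  60.00 + 18.9% × (1066.00 − 600.00) = 60.00 + 18.9% × 466.00 = 148.07
Long-Term Care Levy: 8% × 1690.00 = 135.20
Medical Insurance Levy: 5.68% × 1690.00 = 95.99
Total withheld: 148.07 + 135.20 + 95.99 = 379.26
Net pay: 1690.00 − 379.26 = 1310.74

1310.74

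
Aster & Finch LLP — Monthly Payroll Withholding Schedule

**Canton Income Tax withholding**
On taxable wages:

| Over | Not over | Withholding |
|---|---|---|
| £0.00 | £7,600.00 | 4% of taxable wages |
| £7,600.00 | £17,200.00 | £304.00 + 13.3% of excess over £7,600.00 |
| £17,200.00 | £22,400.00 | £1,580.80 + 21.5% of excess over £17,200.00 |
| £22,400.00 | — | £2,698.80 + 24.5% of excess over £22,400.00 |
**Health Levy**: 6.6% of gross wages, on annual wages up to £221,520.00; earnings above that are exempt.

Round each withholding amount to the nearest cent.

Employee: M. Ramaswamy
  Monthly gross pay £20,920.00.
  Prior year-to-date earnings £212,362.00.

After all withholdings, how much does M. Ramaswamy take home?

£17,934.97

Canton Income Tax: taxable = £20,920.00
  £1,580.80 + 21.5% × (£20,920.00 − £17,200.00) = £1,580.80 + 21.5% × £3,720.00 = £2,380.60
Health Levy: cap £221,520.00 − YTD £212,362.00 = £9,158.00 subject; 6.6% × £9,158.00 = £604.43
Total withheld: £2,380.60 + £604.43 = £2,985.03
Net pay: £20,920.00 − £2,985.03 = £17,934.97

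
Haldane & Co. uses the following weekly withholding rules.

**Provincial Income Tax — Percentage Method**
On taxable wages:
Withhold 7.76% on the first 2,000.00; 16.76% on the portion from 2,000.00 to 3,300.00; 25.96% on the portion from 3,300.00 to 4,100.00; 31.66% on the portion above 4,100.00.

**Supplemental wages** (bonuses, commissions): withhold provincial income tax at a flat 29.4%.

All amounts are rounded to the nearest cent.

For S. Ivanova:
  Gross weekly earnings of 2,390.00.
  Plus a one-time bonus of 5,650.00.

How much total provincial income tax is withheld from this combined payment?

1,881.66

Provincial Income Tax: taxable = 2,390.00
  155.20 + 16.76% × (2,390.00 − 2,000.00) = 155.20 + 16.76% × 390.00 = 220.56
Supplemental (29.4% flat on bonus): 29.4% × 5,650.00 = 1,661.10
Total provincial income tax: 220.56 + 1,661.10 = 1,881.66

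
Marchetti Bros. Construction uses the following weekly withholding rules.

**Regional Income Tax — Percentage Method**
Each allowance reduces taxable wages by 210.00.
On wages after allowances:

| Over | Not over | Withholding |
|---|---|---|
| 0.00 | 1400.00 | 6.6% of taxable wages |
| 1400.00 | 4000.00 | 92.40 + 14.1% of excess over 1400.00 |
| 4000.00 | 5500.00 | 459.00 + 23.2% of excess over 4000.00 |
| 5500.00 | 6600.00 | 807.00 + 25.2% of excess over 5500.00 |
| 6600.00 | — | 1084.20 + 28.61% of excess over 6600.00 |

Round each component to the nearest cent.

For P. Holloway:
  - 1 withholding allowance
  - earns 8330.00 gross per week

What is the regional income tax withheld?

1519.07

Regional Income Tax: taxable = 8330.00 − 1×210.00 = 8120.00
  1084.20 + 28.61% × (8120.00 − 6600.00) = 1084.20 + 28.61% × 1520.00 = 1519.07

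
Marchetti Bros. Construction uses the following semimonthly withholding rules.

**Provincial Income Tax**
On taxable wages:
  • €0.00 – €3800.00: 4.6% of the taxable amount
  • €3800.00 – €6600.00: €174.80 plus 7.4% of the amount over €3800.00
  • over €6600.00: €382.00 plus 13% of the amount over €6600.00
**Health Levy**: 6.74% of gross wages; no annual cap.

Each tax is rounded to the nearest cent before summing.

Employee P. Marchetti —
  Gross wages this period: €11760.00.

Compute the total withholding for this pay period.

€1845.42

Provincial Income Tax: taxable = €11760.00
  €382.00 + 13% × (€11760.00 − €6600.00) = €382.00 + 13% × €5160.00 = €1052.80
Health Levy: 6.74% × €11760.00 = €792.62
Total: €1052.80 + €792.62 = €1845.42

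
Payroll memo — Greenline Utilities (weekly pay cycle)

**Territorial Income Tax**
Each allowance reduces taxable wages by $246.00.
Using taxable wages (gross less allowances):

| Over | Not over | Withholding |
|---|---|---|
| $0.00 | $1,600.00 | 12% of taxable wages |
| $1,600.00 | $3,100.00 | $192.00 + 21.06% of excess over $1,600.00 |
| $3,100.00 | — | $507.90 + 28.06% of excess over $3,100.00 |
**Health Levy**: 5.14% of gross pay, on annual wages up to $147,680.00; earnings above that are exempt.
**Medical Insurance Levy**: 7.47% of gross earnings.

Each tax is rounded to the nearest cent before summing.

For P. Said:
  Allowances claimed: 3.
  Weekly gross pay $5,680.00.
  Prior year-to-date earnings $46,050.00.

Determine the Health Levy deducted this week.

$291.95

Health Levy: 5.14% × $5,680.00 = $291.95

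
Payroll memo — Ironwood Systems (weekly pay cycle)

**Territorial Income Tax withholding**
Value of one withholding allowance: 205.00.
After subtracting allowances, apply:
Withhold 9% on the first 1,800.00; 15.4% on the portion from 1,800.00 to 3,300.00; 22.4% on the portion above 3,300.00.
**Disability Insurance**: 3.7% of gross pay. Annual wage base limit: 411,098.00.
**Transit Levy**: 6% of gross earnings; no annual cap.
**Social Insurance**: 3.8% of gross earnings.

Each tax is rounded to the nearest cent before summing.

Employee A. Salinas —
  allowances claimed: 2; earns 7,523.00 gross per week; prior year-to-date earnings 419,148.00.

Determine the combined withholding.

1,984.36

Territorial Income Tax: taxable = 7,523.00 − 2×205.00 = 7,113.00
  393.00 + 22.4% × (7,113.00 − 3,300.00) = 393.00 + 22.4% × 3,813.00 = 1,247.11
Disability Insurance: YTD 419,148.00 ≥ cap 411,098.00 → 0.00
Transit Levy: 6% × 7,523.00 = 451.38
Social Insurance: 3.8% × 7,523.00 = 285.87
Total: 1,247.11 + 0.00 + 451.38 + 285.87 = 1,984.36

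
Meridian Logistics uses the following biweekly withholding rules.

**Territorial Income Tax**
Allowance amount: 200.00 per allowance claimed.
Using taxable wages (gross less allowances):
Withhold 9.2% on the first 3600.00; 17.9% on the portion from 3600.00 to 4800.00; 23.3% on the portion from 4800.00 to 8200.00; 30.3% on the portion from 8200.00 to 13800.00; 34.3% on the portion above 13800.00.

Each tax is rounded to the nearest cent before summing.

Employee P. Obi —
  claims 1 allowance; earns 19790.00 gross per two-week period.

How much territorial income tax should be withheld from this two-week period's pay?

Territorial Income Tax: taxable = 19790.00 − 1×200.00 = 19590.00
  3035.00 + 34.3% × (19590.00 − 13800.00) = 3035.00 + 34.3% × 5790.00 = 5020.97

5020.97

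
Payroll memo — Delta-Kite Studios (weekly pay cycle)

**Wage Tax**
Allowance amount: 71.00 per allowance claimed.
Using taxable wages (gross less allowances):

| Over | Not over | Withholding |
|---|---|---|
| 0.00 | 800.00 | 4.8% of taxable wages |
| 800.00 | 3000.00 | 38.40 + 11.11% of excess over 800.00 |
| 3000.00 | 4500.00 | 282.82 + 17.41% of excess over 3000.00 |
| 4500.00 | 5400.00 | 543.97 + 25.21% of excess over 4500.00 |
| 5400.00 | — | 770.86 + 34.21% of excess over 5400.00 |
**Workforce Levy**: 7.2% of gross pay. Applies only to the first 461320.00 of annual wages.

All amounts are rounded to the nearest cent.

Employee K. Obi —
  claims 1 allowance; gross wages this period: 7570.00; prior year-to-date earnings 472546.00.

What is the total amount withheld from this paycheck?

Wage Tax: taxable = 7570.00 − 1×71.00 = 7499.00
  770.86 + 34.21% × (7499.00 − 5400.00) = 770.86 + 34.21% × 2099.00 = 1488.93
Workforce Levy: YTD 472546.00 ≥ cap 461320.00 → 0.00
Total: 1488.93 + 0.00 = 1488.93

1488.93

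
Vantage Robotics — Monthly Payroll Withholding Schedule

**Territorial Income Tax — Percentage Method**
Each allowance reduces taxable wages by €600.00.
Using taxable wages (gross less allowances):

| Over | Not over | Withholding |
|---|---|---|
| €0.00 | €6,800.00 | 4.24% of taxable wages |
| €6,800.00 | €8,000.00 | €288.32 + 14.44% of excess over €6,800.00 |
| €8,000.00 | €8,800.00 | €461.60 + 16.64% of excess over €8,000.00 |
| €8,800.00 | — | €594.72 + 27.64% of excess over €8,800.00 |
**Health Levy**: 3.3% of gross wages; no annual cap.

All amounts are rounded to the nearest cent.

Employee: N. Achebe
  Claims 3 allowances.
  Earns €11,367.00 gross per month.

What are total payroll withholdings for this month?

€1,181.83

Territorial Income Tax: taxable = €11,367.00 − 3×€600.00 = €9,567.00
  €594.72 + 27.64% × (€9,567.00 − €8,800.00) = €594.72 + 27.64% × €767.00 = €806.72
Health Levy: 3.3% × €11,367.00 = €375.11
Total: €806.72 + €375.11 = €1,181.83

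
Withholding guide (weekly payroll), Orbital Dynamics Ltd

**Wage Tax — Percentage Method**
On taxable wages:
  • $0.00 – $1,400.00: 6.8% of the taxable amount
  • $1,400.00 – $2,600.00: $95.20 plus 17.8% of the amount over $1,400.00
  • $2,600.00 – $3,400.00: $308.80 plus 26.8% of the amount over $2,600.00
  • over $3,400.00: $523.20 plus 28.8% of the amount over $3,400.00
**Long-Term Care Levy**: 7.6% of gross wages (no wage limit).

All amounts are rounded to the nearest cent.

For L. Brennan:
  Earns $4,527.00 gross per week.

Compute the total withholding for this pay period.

$1,191.83

Wage Tax: taxable = $4,527.00
  $523.20 + 28.8% × ($4,527.00 − $3,400.00) = $523.20 + 28.8% × $1,127.00 = $847.78
Long-Term Care Levy: 7.6% × $4,527.00 = $344.05
Total: $847.78 + $344.05 = $1,191.83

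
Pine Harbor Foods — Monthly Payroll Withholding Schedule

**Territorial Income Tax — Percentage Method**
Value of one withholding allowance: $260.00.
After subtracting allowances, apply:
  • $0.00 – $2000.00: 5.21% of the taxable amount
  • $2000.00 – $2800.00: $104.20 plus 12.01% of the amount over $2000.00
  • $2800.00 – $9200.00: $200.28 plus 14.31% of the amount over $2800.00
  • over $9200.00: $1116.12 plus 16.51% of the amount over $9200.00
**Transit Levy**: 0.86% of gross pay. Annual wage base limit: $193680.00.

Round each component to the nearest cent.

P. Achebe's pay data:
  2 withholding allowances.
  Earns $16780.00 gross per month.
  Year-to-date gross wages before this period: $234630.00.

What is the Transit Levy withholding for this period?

Transit Levy: YTD $234630.00 ≥ cap $193680.00 → $0.00

$0.00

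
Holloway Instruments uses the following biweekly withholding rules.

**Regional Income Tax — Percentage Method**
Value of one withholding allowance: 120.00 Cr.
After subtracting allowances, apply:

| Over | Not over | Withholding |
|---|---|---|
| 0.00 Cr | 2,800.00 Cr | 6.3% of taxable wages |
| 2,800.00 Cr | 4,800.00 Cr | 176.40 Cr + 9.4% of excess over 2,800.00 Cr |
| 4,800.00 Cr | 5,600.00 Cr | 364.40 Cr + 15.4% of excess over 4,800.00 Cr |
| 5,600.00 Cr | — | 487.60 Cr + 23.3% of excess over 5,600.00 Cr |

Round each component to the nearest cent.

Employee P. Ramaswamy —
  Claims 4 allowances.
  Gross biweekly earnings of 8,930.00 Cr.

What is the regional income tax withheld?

1,151.65 Cr

Regional Income Tax: taxable = 8,930.00 Cr − 4×120.00 Cr = 8,450.00 Cr
  487.60 Cr + 23.3% × (8,450.00 Cr − 5,600.00 Cr) = 487.60 Cr + 23.3% × 2,850.00 Cr = 1,151.65 Cr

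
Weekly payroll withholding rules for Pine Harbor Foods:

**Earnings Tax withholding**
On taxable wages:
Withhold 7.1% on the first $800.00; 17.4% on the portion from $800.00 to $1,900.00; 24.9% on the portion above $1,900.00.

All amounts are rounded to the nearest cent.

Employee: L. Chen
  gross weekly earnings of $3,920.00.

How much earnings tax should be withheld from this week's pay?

$751.18

Earnings Tax: taxable = $3,920.00
  $248.20 + 24.9% × ($3,920.00 − $1,900.00) = $248.20 + 24.9% × $2,020.00 = $751.18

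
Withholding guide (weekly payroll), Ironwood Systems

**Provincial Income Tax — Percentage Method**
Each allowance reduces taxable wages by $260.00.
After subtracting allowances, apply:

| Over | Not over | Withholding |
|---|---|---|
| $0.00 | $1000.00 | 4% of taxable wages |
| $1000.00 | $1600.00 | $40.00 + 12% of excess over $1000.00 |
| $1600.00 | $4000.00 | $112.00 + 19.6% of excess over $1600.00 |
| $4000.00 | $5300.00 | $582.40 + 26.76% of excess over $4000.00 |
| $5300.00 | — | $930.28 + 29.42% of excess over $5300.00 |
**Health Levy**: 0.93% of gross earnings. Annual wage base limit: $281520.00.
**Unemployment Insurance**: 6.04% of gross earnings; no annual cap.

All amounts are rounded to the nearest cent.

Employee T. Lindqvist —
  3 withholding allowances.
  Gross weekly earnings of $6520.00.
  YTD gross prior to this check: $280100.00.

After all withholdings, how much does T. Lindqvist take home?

$5053.25

Provincial Income Tax: taxable = $6520.00 − 3×$260.00 = $5740.00
  $930.28 + 29.42% × ($5740.00 − $5300.00) = $930.28 + 29.42% × $440.00 = $1059.73
Health Levy: cap $281520.00 − YTD $280100.00 = $1420.00 subject; 0.93% × $1420.00 = $13.21
Unemployment Insurance: 6.04% × $6520.00 = $393.81
Total withheld: $1059.73 + $13.21 + $393.81 = $1466.75
Net pay: $6520.00 − $1466.75 = $5053.25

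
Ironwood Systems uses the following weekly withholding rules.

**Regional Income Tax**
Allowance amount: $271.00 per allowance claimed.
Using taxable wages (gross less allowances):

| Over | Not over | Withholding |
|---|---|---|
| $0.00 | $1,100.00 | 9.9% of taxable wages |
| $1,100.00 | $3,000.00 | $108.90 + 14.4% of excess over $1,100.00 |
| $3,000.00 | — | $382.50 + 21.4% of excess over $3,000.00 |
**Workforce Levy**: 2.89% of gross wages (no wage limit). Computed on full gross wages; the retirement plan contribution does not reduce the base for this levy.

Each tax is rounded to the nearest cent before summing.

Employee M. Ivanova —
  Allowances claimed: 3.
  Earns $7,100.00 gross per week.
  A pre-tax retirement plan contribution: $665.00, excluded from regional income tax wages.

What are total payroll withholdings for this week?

Regional Income Tax: taxable = $7,100.00 − $665.00 − 3×$271.00 = $5,622.00
  $382.50 + 21.4% × ($5,622.00 − $3,000.00) = $382.50 + 21.4% × $2,622.00 = $943.61
Workforce Levy: 2.89% × $7,100.00 = $205.19
Total: $943.61 + $205.19 = $1,148.80

$1,148.80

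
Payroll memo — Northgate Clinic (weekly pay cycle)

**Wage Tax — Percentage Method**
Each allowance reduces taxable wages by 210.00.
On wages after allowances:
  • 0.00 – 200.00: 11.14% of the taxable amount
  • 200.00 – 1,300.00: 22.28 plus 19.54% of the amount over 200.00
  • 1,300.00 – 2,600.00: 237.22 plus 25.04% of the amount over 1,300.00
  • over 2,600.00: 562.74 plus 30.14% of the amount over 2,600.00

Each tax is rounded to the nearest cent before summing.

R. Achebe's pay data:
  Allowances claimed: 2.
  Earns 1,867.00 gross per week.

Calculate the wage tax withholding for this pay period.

Wage Tax: taxable = 1,867.00 − 2×210.00 = 1,447.00
  237.22 + 25.04% × (1,447.00 − 1,300.00) = 237.22 + 25.04% × 147.00 = 274.03

274.03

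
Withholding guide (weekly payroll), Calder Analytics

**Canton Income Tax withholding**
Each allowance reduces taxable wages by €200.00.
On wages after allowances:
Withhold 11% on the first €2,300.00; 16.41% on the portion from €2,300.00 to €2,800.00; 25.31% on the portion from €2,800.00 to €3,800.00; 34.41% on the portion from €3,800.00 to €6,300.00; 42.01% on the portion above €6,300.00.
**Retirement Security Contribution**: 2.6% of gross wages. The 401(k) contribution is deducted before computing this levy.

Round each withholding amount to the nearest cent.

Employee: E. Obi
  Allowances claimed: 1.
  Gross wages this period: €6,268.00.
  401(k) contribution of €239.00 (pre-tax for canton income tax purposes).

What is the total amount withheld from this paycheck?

€1,443.08

Canton Income Tax: taxable = €6,268.00 − €239.00 − 1×€200.00 = €5,829.00
  €588.15 + 34.41% × (€5,829.00 − €3,800.00) = €588.15 + 34.41% × €2,029.00 = €1,286.33
Retirement Security Contribution: 2.6% × €6,029.00 = €156.75
Total: €1,286.33 + €156.75 = €1,443.08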